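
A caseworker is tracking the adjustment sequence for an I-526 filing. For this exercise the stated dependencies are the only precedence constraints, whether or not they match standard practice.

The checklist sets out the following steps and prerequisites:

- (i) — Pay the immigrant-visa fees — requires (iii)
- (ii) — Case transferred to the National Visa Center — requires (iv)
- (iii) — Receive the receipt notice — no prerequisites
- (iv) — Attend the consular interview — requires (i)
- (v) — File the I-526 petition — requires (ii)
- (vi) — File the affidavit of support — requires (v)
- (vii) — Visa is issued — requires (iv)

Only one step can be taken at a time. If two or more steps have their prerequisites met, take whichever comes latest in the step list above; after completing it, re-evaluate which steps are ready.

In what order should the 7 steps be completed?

(iii) → (i) → (iv) → (vii) → (ii) → (v) → (vi)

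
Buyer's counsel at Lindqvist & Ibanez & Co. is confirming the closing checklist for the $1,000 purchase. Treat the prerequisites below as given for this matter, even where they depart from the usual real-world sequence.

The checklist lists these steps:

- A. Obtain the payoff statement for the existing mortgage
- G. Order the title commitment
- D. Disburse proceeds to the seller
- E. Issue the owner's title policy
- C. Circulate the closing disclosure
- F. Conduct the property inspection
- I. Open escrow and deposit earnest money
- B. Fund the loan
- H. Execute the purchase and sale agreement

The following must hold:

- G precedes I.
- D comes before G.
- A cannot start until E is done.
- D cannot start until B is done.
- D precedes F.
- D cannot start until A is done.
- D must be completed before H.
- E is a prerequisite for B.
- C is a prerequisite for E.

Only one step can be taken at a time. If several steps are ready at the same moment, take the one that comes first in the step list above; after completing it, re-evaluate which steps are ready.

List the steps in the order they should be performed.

C is the only step with nothing outstanding, so it goes first.
E needed C, now all done → E.
Ready: A and B. A is listed earlier → A.
Next only B has its prerequisites met → B.
D needed A and B, now all done → D.
Ready: G, F and H. G is listed earlier → G.
I now also ready, so the ready set is {F, I, H}; F is listed earlier → F.
Now I and H have their prerequisites met. I is listed earlier, so I next.
H is the only step now ready → H.

C, E, A, B, D, G, F, I, H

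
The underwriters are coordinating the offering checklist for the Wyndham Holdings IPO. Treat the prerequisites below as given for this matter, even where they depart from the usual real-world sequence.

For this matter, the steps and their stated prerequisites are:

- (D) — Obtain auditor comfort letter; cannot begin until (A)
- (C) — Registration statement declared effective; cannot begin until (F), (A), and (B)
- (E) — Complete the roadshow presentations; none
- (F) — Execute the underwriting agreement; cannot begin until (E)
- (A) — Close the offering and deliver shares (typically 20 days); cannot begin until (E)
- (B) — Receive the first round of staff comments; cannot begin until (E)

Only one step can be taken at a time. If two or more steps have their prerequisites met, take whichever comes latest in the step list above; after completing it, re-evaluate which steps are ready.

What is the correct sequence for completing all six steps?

(E) (B) (A) (F) (C) (D)

(E) is the only step with nothing outstanding, so it goes first.
Ready: (B), (A) and (F). (B) is listed later → (B).
Now (A) and (F) have their prerequisites met. (A) is listed later, so (A) next.
Ready: (F) and (D). (F) is listed later → (F).
Now (C) and (D) have their prerequisites met. (C) is listed later, so (C) next.
Next only (D) has its prerequisites met → (D).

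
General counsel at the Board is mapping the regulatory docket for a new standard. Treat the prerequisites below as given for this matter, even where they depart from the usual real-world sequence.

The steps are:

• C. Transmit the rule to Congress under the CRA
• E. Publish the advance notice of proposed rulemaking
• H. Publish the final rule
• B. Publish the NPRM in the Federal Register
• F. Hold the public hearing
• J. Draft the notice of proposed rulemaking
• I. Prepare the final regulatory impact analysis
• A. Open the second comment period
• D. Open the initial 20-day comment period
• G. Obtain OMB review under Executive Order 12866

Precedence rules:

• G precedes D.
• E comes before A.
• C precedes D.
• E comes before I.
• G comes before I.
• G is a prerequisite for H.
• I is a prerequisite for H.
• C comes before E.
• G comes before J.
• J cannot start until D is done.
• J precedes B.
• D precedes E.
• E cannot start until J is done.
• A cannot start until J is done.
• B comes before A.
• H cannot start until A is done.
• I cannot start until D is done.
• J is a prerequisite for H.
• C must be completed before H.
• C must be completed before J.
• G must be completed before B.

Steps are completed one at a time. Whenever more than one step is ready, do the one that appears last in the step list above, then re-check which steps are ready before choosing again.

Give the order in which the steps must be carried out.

Nothing is required for G, F and C. G is listed later → G first.
F and C are both available; F is listed later → F.
That leaves C as the only ready step → C.
That leaves D as the only ready step → D.
That leaves J as the only ready step → J.
B and E are both available; B is listed later → B.
E is the only step now ready → E.
Ready: A and I. A is listed later → A.
I needed G, D and E, now all done → I.
H is the only step now ready → H.

G → F → C → D → J → B → E → A → I → H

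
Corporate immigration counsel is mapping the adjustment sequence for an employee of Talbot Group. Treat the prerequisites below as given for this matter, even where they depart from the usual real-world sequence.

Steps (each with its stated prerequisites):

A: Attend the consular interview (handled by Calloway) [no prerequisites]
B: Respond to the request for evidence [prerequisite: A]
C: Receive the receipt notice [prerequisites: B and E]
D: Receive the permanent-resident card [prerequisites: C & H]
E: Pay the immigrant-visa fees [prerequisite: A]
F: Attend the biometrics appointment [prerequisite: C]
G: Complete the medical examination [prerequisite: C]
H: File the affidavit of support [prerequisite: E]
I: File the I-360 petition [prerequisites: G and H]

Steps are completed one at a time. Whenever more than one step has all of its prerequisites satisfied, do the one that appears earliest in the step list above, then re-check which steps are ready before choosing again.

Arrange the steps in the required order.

Only A has no prerequisites, so it is first.
Now B and E have their prerequisites met. B is listed earlier, so B next.
E is the only step now ready → E.
Ready: C and H. C is listed earlier → C.
Ready: F, G and H. F is listed earlier → F.
G and H are both available; G is listed earlier → G.
Next only H has its prerequisites met → H.
Ready: D and I. D is listed earlier → D.
Next only I has its prerequisites met → I.

A B E C F G H D I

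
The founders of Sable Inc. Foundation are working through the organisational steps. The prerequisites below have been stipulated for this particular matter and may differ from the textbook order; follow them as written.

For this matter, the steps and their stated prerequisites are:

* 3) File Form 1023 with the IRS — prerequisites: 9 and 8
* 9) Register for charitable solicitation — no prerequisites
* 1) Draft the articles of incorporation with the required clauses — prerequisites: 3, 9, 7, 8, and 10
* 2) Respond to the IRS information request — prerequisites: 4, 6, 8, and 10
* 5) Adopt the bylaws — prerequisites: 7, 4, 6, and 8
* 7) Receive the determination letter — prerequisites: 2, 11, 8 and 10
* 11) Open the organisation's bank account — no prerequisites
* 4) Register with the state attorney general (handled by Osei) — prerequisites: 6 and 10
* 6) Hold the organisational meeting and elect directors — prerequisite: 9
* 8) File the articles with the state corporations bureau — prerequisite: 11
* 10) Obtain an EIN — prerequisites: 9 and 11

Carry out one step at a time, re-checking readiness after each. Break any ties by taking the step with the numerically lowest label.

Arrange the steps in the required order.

9, 6, 11, 8, 3, 10, 4, 2, 7, 1, 5

9 and 11 have no prerequisites; 9 has the earlier label, so 9 is first.
6 now also ready, so the ready set is {6, 11}; 6 has the earlier label → 6.
11 is the only step now ready → 11.
Ready: 8 and 10. 8 has the earlier label → 8.
Now 3 and 10 have their prerequisites met. 3 has the earlier label, so 3 next.
That leaves 10 as the only ready step → 10.
That leaves 4 as the only ready step → 4.
2 needed 4, 6, 8 and 10, now all done → 2.
That leaves 7 as the only ready step → 7.
1 and 5 are both available; 1 has the earlier label → 1.
5 needed 4, 6, 7 and 8, now all done → 5.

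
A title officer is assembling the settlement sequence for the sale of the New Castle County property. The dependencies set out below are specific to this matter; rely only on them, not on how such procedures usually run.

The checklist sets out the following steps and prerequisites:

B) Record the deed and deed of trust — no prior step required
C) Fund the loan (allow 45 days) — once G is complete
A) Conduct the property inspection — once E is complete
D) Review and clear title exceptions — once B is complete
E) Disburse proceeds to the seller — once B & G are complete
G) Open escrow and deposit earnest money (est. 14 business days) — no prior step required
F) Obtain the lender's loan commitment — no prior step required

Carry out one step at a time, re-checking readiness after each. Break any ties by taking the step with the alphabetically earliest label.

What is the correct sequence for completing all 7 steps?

B D F G C E A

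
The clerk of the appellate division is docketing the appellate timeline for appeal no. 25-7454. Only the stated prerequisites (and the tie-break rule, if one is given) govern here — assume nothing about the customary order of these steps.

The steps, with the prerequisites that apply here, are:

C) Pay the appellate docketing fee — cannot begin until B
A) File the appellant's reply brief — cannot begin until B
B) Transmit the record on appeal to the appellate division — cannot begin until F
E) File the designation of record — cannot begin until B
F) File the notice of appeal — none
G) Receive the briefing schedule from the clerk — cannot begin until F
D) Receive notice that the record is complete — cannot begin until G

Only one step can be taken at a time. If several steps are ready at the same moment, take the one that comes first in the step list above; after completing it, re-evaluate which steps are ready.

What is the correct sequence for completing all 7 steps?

F, B, C, A, E, G, D

Only F has no prerequisites, so it is first.
Now B and G have their prerequisites met. B is listed earlier, so B next.
C, A and E now also ready, so the ready set is {C, A, E, G}; C is listed earlier → C.
A, E and G are all available; A is listed earlier → A.
Now E and G have their prerequisites met. E is listed earlier, so E next.
G is the only step now ready → G.
D is the only step now ready → D.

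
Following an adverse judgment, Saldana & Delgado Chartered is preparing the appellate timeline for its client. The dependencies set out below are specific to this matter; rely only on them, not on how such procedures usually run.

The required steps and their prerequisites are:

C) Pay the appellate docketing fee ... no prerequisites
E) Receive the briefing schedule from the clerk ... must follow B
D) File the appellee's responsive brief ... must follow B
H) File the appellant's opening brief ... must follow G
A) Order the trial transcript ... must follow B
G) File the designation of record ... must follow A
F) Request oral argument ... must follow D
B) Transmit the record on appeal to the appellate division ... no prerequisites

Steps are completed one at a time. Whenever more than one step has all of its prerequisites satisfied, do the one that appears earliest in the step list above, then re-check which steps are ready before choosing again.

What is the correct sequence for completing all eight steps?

C → B → E → D → A → G → H → F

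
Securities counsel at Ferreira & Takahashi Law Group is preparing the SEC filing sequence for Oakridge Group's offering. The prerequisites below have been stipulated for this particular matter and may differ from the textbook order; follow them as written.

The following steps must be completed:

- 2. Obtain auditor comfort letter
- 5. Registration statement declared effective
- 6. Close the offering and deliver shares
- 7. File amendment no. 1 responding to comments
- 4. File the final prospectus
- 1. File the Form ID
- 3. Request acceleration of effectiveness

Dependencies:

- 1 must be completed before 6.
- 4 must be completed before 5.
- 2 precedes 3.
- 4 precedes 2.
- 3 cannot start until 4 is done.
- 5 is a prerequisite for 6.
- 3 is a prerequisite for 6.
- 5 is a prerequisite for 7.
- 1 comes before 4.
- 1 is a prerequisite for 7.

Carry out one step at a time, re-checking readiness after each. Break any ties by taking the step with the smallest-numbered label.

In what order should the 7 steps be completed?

1, 4, 2, 3, 5, 6, 7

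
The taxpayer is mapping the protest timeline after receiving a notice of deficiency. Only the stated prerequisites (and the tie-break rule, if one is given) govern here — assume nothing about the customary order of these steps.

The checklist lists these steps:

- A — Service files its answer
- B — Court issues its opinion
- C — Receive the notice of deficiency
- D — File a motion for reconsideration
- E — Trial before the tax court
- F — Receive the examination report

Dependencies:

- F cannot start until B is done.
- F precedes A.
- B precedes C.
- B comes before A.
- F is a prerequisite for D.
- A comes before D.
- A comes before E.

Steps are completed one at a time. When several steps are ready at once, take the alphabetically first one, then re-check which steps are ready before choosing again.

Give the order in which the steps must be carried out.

B has no prerequisites → B first.
Ready: C and F. C has the earlier label → C.
Next only F has its prerequisites met → F.
A needed B and F, now all done → A.
Now D and E have their prerequisites met. D has the earlier label, so D next.
That leaves E as the only ready step → E.

B C F A D E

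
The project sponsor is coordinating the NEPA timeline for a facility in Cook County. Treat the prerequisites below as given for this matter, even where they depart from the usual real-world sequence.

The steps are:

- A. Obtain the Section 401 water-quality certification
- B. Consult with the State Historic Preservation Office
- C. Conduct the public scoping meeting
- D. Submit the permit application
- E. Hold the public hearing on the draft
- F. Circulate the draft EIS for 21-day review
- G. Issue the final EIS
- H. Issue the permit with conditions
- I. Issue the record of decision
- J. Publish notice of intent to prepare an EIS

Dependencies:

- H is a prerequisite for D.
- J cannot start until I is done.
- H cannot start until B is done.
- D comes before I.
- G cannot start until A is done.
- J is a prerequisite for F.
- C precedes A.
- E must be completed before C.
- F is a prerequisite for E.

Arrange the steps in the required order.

B H D I J F E C A G

B has no prerequisites → B first.
H is the only step now ready → H.
Next only D has its prerequisites met → D.
I needed D, now all done → I.
Next only J has its prerequisites met → J.
F needed J, now all done → F.
That leaves E as the only ready step → E.
C is the only step now ready → C.
A needed C, now all done → A.
G needed A, now all done → G.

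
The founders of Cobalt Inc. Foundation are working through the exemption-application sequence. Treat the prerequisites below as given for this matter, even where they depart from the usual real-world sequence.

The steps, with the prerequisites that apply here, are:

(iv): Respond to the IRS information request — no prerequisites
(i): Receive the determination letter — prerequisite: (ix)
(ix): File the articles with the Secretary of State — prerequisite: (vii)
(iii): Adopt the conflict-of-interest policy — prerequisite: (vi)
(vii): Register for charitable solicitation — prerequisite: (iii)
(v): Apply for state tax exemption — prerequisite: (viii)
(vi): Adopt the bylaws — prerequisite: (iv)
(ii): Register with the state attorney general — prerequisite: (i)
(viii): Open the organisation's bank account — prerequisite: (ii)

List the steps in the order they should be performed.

(iv) → (vi) → (iii) → (vii) → (ix) → (i) → (ii) → (viii) → (v)

Only (iv) has no prerequisites, so it is first.
(vi) needed (iv), now all done → (vi).
(iii) needed (vi), now all done → (iii).
Next only (vii) has its prerequisites met → (vii).
(ix) needed (vii), now all done → (ix).
(i) is the only step now ready → (i).
(ii) needed (i), now all done → (ii).
(viii) is the only step now ready → (viii).
(v) needed (viii), now all done → (v).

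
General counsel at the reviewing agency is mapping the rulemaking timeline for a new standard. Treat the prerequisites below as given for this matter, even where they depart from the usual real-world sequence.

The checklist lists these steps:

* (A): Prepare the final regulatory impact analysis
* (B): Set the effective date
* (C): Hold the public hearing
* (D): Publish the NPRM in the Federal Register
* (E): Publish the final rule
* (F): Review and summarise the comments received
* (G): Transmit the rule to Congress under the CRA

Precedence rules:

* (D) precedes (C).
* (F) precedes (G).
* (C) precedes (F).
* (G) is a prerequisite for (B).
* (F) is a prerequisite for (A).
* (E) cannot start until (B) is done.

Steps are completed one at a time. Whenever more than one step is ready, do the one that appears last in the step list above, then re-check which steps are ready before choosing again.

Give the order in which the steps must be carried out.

(D) (C) (F) (G) (B) (E) (A)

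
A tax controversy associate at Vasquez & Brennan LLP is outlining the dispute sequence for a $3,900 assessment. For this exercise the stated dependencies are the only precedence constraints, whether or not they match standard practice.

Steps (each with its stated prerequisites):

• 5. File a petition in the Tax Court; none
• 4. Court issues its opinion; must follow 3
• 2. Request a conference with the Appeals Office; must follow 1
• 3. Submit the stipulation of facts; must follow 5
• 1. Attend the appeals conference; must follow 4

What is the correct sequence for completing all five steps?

5 3 4 1 2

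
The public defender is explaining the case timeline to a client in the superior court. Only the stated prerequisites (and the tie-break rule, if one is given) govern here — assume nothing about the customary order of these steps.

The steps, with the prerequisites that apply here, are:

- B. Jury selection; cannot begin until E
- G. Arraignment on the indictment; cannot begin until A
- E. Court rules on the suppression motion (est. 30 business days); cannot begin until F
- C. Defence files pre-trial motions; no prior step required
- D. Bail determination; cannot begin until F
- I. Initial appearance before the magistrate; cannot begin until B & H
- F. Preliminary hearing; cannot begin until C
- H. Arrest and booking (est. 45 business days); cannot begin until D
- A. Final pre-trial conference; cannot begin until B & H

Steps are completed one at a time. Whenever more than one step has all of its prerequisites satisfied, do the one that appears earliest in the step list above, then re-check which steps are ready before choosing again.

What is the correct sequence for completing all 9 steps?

Only C has no prerequisites, so it is first.
F is the only step now ready → F.
Now E and D have their prerequisites met. E is listed earlier, so E next.
B now also ready, so the ready set is {B, D}; B is listed earlier → B.
D needed F, now all done → D.
Next only H has its prerequisites met → H.
Now I and A have their prerequisites met. I is listed earlier, so I next.
That leaves A as the only ready step → A.
Next only G has its prerequisites met → G.

C → F → E → B → D → H → I → A → G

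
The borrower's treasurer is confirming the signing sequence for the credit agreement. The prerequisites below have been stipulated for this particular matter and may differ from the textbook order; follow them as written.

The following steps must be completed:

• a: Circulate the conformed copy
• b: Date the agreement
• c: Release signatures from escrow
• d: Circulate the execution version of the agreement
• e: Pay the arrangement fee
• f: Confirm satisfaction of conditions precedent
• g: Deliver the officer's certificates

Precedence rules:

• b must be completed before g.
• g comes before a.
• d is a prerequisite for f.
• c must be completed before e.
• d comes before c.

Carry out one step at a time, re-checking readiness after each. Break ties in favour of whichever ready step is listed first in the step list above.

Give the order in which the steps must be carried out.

b, d, c, e, f, g, a

b and d have no prerequisites; b is listed earlier, so b is first.
g now also ready, so the ready set is {d, g}; d is listed earlier → d.
c and f now also ready, so the ready set is {c, f, g}; c is listed earlier → c.
e, f and g are all available; e is listed earlier → e.
f and g are both available; f is listed earlier → f.
Next only g has its prerequisites met → g.
a needed g, now all done → a.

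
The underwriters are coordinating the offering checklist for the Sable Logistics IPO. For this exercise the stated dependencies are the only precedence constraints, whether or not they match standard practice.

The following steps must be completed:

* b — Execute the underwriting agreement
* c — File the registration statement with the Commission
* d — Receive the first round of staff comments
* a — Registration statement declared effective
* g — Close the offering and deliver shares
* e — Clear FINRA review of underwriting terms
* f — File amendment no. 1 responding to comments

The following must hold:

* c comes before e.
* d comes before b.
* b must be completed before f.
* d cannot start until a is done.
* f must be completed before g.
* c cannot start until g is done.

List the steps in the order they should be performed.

Only a has no prerequisites, so it is first.
That leaves d as the only ready step → d.
b needed d, now all done → b.
f is the only step now ready → f.
That leaves g as the only ready step → g.
c needed g, now all done → c.
e is the only step now ready → e.

a, d, b, f, g, c, e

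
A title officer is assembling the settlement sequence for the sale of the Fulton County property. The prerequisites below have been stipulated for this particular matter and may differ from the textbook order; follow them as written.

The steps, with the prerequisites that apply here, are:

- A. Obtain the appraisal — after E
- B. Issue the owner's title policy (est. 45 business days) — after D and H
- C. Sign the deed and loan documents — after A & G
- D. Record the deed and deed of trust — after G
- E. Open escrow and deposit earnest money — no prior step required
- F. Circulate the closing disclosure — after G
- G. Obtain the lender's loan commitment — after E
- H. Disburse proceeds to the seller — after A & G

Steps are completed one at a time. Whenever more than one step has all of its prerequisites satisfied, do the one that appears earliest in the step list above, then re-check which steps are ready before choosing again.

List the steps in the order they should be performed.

E A G C D F H B

E is the only step with nothing outstanding, so it goes first.
A and G are both available; A is listed earlier → A.
G is the only step now ready → G.
Ready: C, D, F and H. C is listed earlier → C.
Now D, F and H have their prerequisites met. D is listed earlier, so D next.
Now F and H have their prerequisites met. F is listed earlier, so F next.
Next only H has its prerequisites met → H.
B needed D and H, now all done → B.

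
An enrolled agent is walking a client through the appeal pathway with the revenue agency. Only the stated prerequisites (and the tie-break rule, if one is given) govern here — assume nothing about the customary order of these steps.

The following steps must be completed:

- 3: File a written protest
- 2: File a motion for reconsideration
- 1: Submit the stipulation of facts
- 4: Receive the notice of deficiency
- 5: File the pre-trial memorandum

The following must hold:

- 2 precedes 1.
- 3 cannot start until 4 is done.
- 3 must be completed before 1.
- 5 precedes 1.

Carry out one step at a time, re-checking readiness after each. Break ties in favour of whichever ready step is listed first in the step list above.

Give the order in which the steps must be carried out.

2 → 4 → 3 → 5 → 1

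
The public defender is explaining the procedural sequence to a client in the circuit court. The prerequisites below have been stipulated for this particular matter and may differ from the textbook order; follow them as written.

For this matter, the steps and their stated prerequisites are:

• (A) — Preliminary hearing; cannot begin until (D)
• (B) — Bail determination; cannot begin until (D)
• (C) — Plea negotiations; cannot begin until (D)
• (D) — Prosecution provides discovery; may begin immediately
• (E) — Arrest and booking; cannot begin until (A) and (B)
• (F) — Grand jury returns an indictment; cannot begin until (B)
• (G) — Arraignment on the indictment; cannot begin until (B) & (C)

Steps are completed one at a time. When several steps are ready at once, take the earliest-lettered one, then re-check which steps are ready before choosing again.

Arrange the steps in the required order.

(D), (A), (B), (C), (E), (F), (G)

Only (D) has no prerequisites, so it is first.
(A), (B) and (C) are all available; (A) has the earlier label → (A).
Ready: (B) and (C). (B) has the earlier label → (B).
(E) and (F) now also ready, so the ready set is {(C), (E), (F)}; (C) has the earlier label → (C).
(E), (F) and (G) are all available; (E) has the earlier label → (E).
Now (F) and (G) have their prerequisites met. (F) has the earlier label, so (F) next.
(G) needed (B) and (C), now all done → (G).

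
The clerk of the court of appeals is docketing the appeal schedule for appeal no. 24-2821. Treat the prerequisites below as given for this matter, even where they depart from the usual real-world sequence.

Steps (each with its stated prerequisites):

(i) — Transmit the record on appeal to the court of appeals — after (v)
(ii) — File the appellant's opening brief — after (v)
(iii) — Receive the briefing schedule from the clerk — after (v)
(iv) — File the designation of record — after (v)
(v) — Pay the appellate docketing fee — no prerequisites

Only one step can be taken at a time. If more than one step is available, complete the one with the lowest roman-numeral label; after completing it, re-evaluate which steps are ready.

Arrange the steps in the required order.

Only (v) has no prerequisites, so it is first.
(i), (ii), (iii) and (iv) are all available; (i) has the earlier label → (i).
(ii), (iii) and (iv) are all available; (ii) has the earlier label → (ii).
(iii) and (iv) are both available; (iii) has the earlier label → (iii).
(iv) is the only step now ready → (iv).

(v) → (i) → (ii) → (iii) → (iv)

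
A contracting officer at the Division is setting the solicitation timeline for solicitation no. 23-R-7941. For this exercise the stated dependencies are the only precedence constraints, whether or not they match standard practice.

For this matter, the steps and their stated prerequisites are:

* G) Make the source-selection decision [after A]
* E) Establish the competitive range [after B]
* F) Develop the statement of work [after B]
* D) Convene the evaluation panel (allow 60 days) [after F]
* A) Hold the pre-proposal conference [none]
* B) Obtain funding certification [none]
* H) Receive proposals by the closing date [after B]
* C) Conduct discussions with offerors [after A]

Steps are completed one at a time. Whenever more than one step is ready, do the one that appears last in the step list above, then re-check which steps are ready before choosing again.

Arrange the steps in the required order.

Nothing is required for B and A. B is listed later → B first.
Now H, A, F and E have their prerequisites met. H is listed later, so H next.
Now A, F and E have their prerequisites met. A is listed later, so A next.
C, F, E and G are all available; C is listed later → C.
Ready: F, E and G. F is listed later → F.
D now also ready, so the ready set is {D, E, G}; D is listed later → D.
Ready: E and G. E is listed later → E.
G needed A, now all done → G.

B H A C F D E G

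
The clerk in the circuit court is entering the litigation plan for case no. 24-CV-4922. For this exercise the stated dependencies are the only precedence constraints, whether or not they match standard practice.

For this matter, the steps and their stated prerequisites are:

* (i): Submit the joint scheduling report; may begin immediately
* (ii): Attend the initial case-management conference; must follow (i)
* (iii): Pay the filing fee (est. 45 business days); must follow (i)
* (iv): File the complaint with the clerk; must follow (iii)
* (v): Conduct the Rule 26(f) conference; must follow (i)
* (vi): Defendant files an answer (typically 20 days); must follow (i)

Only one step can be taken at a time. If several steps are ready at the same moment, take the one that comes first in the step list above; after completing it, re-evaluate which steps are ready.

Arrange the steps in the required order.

(i) → (ii) → (iii) → (iv) → (v) → (vi)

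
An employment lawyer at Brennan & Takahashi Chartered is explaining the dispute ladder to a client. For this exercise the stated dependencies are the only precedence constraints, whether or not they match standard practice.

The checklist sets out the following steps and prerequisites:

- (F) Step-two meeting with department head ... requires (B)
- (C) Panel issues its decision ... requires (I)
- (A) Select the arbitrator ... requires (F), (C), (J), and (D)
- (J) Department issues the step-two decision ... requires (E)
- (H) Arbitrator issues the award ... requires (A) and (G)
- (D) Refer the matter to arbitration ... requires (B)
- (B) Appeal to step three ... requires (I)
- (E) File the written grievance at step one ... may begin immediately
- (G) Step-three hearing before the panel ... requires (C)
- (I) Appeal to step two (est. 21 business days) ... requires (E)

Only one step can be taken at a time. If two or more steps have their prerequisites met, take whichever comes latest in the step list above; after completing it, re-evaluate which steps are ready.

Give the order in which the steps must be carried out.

(E) is the only step with nothing outstanding, so it goes first.
(I) and (J) are both available; (I) is listed later → (I).
(B) and (C) now also ready, so the ready set is {(B), (J), (C)}; (B) is listed later → (B).
(D) and (F) now also ready, so the ready set is {(D), (J), (C), (F)}; (D) is listed later → (D).
Now (J), (C) and (F) have their prerequisites met. (J) is listed later, so (J) next.
Now (C) and (F) have their prerequisites met. (C) is listed later, so (C) next.
Now (G) and (F) have their prerequisites met. (G) is listed later, so (G) next.
(F) is the only step now ready → (F).
(A) needed (D), (J), (C) and (F), now all done → (A).
Next only (H) has its prerequisites met → (H).

(E), (I), (B), (D), (J), (C), (G), (F), (A), (H)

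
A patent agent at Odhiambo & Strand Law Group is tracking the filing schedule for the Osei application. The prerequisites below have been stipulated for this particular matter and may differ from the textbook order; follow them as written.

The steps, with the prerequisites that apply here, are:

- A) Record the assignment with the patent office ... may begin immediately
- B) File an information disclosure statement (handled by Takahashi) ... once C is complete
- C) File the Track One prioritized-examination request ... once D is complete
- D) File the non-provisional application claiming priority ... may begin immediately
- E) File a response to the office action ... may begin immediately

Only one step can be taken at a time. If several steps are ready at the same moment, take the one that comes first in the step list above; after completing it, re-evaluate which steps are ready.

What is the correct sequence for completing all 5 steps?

A, D, C, B, E

Nothing is required for A, D and E. A is listed earlier → A first.
Ready: D and E. D is listed earlier → D.
Now C and E have their prerequisites met. C is listed earlier, so C next.
Now B and E have their prerequisites met. B is listed earlier, so B next.
E is the only step now ready → E.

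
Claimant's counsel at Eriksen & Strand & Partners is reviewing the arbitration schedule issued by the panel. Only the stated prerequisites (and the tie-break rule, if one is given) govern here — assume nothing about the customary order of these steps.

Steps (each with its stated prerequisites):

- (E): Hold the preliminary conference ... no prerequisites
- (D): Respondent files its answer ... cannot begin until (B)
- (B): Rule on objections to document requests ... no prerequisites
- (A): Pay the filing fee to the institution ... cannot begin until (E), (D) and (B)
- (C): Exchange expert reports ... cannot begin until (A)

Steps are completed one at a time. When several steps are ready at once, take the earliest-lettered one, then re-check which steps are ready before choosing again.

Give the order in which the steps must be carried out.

(B), (D), (E), (A), (C)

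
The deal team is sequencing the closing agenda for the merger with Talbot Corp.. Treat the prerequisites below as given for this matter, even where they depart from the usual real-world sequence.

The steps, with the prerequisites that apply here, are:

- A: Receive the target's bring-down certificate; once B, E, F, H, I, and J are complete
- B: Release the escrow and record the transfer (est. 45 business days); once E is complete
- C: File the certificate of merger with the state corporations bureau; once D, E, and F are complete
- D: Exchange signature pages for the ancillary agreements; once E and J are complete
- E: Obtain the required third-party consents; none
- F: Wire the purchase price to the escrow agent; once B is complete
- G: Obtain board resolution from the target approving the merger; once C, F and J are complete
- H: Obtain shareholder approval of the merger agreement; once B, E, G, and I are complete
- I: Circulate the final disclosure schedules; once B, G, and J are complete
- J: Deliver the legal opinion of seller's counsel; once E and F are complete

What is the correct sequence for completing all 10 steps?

E → B → F → J → D → C → G → I → H → A

E is the only step with nothing outstanding, so it goes first.
Next only B has its prerequisites met → B.
F is the only step now ready → F.
J needed E and F, now all done → J.
D needed E and J, now all done → D.
C needed D, E and F, now all done → C.
G needed C, F and J, now all done → G.
I needed B, G and J, now all done → I.
H needed B, E, G and I, now all done → H.
That leaves A as the only ready step → A.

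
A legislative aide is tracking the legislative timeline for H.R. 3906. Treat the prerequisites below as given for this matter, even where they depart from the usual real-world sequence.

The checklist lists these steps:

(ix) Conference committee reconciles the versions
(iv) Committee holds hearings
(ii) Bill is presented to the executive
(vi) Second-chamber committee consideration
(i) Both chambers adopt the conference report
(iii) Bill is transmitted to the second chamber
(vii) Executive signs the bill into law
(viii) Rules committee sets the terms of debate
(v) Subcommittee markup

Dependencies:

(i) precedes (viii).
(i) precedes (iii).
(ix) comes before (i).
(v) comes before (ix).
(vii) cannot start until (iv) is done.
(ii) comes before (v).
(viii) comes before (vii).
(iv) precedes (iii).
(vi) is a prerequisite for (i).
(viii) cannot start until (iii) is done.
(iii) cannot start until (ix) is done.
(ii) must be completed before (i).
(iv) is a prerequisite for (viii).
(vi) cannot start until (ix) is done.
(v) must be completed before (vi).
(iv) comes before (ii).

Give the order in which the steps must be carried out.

(iv), (ii), (v), (ix), (vi), (i), (iii), (viii), (vii)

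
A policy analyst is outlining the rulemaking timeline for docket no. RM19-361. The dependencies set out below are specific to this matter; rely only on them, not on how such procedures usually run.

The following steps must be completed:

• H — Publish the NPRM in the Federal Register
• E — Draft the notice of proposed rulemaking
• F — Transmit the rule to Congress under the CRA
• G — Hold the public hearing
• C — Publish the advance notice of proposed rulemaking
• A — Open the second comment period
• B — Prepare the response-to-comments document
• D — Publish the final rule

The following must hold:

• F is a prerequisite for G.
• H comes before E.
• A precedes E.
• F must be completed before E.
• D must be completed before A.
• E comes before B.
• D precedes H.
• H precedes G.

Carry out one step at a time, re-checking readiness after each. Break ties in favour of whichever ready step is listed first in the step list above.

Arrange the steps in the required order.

F, C, D, H, G, A, E, B

F, C and D have no prerequisites; F is listed earlier, so F is first.
Now C and D have their prerequisites met. C is listed earlier, so C next.
That leaves D as the only ready step → D.
H and A are both available; H is listed earlier → H.
Ready: G and A. G is listed earlier → G.
That leaves A as the only ready step → A.
E needed H, F and A, now all done → E.
Next only B has its prerequisites met → B.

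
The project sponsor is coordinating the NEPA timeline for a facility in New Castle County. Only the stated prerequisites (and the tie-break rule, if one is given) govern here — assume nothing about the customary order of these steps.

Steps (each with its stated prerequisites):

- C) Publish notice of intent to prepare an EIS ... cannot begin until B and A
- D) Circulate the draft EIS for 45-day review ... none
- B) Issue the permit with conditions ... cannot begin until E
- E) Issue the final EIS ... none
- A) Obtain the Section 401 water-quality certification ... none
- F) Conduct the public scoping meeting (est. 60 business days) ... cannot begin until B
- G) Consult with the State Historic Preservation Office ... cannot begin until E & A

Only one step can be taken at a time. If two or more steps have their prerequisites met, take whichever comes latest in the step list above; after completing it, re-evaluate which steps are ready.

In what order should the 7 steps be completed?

A E G B F D C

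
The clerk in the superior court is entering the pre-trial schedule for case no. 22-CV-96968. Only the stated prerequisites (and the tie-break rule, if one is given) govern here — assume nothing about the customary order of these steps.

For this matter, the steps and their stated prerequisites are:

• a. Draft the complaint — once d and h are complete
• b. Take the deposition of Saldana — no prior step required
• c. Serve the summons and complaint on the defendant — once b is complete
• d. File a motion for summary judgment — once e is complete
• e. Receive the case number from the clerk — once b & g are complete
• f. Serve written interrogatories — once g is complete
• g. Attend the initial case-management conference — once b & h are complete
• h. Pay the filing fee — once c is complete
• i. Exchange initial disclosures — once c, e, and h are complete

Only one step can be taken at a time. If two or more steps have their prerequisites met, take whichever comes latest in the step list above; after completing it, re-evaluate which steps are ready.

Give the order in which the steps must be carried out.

b c h g f e i d a

b is the only step with nothing outstanding, so it goes first.
c needed b, now all done → c.
h needed c, now all done → h.
g needed h and b, now all done → g.
f and e are both available; f is listed later → f.
e needed g and b, now all done → e.
Now i and d have their prerequisites met. i is listed later, so i next.
That leaves d as the only ready step → d.
a is the only step now ready → a.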